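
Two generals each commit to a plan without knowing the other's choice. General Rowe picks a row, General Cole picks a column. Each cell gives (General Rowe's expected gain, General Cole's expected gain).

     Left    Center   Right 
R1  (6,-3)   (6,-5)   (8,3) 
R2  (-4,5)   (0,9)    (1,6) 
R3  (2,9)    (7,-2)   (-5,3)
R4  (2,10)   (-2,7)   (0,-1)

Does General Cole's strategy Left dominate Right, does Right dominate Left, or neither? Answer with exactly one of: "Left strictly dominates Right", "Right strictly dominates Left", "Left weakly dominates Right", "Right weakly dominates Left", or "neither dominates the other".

Left's payoffs vs Right's, by General Rowe's action — R1: -3<3, R2: 5<6, R3: 9>3, R4: 10>-1.
Left does better at R3, R4 but worse at R1, R2; neither strategy dominates the other.

neither dominates the other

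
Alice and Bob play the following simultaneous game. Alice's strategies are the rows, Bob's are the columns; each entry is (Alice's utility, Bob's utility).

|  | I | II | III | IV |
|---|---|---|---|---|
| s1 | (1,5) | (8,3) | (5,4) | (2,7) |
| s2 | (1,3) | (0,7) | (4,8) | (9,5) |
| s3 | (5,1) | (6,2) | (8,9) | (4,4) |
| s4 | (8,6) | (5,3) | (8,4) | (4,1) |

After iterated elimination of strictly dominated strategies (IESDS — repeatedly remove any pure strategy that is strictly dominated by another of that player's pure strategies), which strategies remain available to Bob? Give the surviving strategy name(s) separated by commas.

Bob's strategy II is strictly dominated by III (s1: 4>3, s2: 8>7, s3: 9>2, s4: 4>3) and is removed.
Row s1 is eliminated: s3 beats it against every remaining column (I: 5>1, III: 8>5, IV: 4>2).
Column IV is eliminated: III beats it against every remaining row (s2: 8>5, s3: 9>4, s4: 4>1).
Alice's strategy s2 is strictly dominated by s3 (I: 5>1, III: 8>4) and is removed.
Among the remaining strategies, none is strictly dominated by another pure strategy of the same player, so the elimination stops.
Surviving strategies — Alice: {s3, s4}; Bob: {I, III}.

I, III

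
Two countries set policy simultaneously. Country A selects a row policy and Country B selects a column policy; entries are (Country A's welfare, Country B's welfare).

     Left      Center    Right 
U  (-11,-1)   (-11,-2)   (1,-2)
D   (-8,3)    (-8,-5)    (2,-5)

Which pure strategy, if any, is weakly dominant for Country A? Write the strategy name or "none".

D vs U: Left: -8>-11, Center: -8>-11, Right: 2>1.
D is at least as good as every other strategy against every opponent action, so it is weakly dominant.

D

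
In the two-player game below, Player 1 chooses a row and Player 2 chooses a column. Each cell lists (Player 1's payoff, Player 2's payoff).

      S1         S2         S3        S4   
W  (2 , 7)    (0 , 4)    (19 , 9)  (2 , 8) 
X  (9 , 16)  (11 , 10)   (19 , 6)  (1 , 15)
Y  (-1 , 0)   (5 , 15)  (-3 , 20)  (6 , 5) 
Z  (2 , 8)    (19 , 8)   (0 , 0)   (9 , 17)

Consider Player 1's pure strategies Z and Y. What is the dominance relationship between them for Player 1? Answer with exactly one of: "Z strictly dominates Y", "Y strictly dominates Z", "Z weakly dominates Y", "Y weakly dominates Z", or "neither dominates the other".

Z's payoffs vs Y's, by Player 2's action — S1: 2>-1, S2: 19>5, S3: 0>-3, S4: 9>6.
Every comparison favours Z, so Z strictly dominates Y.

Z strictly dominates Y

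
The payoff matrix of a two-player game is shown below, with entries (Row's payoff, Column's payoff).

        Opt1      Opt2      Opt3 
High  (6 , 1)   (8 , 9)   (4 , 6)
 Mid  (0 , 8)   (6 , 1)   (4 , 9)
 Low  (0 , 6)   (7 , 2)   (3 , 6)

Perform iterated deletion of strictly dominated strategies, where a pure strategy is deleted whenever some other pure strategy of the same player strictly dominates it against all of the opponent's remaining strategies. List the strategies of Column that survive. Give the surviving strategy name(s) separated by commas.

Opt2, Opt3

Row's strategy Low is strictly dominated by High (Opt1: 6>0, Opt2: 8>7, Opt3: 4>3) and is removed.
Column Opt1 is eliminated: Opt3 beats it against every remaining row (High: 6>1, Mid: 9>8).
Among the remaining strategies, none is strictly dominated by another pure strategy of the same player, so the elimination stops.
Surviving strategies — Row: {High, Mid}; Column: {Opt2, Opt3}.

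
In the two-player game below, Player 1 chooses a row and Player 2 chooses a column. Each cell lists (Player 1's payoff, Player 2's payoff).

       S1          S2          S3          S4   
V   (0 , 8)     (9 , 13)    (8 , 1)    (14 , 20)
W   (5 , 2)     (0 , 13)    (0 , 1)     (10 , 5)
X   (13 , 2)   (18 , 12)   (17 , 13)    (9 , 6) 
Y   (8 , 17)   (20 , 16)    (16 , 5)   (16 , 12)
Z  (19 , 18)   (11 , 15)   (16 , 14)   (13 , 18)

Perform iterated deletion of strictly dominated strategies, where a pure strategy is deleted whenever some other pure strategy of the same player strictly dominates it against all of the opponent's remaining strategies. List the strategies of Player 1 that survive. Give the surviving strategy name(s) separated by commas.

X, Y, Z

Row V is eliminated: Y beats it against every remaining column (S1: 8>0, S2: 20>9, S3: 16>8, S4: 16>14).
Player 1's strategy W is strictly dominated by Y (S1: 8>5, S2: 20>0, S3: 16>0, S4: 16>10) and is removed.
Among the remaining strategies, none is strictly dominated by another pure strategy of the same player, so the elimination stops.
Surviving strategies — Player 1: {X, Y, Z}; Player 2: {S1, S2, S3, S4}.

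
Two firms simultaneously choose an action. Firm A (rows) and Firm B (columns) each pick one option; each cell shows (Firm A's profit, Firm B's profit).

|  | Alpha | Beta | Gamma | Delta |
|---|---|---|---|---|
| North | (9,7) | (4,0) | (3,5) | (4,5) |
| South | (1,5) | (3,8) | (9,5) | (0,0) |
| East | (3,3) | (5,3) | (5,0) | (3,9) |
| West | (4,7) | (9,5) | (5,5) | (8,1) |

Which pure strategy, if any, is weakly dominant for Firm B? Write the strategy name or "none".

none

Alpha fails to dominate Beta at South (5<8).
Beta fails to dominate Alpha at North (0<7).
Gamma fails to dominate Alpha at North (5<7).
Delta fails to dominate Alpha at North (5<7).
No single strategy dominates all the others.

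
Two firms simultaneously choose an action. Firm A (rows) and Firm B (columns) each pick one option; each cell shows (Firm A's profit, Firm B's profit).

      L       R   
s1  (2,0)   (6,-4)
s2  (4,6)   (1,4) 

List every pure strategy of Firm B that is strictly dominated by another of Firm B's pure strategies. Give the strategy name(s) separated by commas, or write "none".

Nothing dominates L: R at s1 (0>-4).
L strictly dominates R — s1: 0>-4, s2: 6>4.

R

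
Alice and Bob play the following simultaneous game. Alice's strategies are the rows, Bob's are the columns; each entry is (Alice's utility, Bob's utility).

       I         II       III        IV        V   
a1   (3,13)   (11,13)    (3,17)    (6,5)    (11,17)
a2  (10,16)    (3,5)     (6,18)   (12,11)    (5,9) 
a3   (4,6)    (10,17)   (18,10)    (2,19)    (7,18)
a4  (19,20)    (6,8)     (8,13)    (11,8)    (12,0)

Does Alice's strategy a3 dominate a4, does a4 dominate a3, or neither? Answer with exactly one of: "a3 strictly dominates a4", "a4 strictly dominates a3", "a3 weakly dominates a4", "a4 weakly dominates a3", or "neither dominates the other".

neither dominates the other

Compare a3 to a4 across each choice by Bob: I: 4<19, II: 10>6, III: 18>8, IV: 2<11, V: 7<12.
a3 does better at II, III but worse at I, IV, V; neither strategy dominates the other.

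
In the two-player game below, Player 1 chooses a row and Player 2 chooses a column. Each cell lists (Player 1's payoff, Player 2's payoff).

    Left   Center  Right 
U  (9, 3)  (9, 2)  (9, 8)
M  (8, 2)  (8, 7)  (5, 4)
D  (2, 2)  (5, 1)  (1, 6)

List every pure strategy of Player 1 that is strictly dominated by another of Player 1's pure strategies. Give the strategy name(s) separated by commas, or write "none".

M, D

U: no other strategy beats it everywhere (M at Left (9>8); D at Left (9>2)).
M is strictly dominated by U (Left: 9>8, Center: 9>8, Right: 9>5).
D: dominated, since U does at least as well everywhere (Left: 9>2, Center: 9>5, Right: 9>1).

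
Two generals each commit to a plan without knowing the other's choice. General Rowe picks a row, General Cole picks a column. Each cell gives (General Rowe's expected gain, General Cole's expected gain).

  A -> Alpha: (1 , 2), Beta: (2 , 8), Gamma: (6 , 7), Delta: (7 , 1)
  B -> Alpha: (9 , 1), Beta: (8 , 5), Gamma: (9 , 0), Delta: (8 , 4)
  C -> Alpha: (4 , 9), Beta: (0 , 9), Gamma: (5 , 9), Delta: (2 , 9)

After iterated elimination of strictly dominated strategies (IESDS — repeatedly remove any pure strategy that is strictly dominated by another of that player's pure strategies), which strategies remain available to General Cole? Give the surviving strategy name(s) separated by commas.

Beta

General Rowe's strategy A is strictly dominated by B (Alpha: 9>1, Beta: 8>2, Gamma: 9>6, Delta: 8>7) and is removed.
General Rowe's strategy C is strictly dominated by B (Alpha: 9>4, Beta: 8>0, Gamma: 9>5, Delta: 8>2) and is removed.
General Cole's strategy Alpha is strictly dominated by Beta (B: 5>1) and is removed.
For General Cole, Beta strictly dominates Gamma on the remaining rows (B: 5>0); eliminate Gamma.
For General Cole, Beta strictly dominates Delta on the remaining rows (B: 5>4); eliminate Delta.
Among the remaining strategies, none is strictly dominated by another pure strategy of the same player, so the elimination stops.
Surviving strategies — General Rowe: {B}; General Cole: {Beta}.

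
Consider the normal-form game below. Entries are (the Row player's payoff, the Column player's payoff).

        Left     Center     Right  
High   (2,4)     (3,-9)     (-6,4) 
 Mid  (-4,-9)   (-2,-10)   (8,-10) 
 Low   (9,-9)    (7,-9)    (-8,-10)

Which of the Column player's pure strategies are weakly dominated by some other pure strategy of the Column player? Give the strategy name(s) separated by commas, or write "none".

Left is not dominated — it holds its own against Center at High (4>-9); Right at Mid (-9>-10).
Left weakly dominates Center — High: 4>-9, Mid: -9>-10, Low: -9=-9.
Right is weakly dominated by Left (High: 4=4, Mid: -9>-10, Low: -9>-10).

Center, Right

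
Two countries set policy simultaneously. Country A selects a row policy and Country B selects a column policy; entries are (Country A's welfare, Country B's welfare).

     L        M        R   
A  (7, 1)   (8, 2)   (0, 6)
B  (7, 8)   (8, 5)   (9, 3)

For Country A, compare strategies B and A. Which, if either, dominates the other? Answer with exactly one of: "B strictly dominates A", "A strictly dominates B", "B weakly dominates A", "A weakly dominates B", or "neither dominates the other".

B's payoffs vs A's, by Country B's action — L: 7=7, M: 8=8, R: 9>0.
B is at least as good everywhere and strictly better somewhere (tied only at L, M), so B weakly but not strictly dominates A.

B weakly dominates A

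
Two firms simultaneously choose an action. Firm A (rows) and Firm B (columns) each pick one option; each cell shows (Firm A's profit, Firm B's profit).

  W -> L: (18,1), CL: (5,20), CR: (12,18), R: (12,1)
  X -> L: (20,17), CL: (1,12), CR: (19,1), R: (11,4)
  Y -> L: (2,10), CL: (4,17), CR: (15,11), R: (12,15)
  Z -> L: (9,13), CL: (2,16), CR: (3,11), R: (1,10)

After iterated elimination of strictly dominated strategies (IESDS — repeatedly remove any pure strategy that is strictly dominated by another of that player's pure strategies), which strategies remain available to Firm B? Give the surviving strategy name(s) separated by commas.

For Firm A, W strictly dominates Z on the remaining columns (L: 18>9, CL: 5>2, CR: 12>3, R: 12>1); eliminate Z.
Firm B's strategy CR is strictly dominated by CL (W: 20>18, X: 12>1, Y: 17>11) and is removed.
For Firm B, CL strictly dominates R on the remaining rows (W: 20>1, X: 12>4, Y: 17>15); eliminate R.
Firm A's strategy Y is strictly dominated by W (L: 18>2, CL: 5>4) and is removed.
Among the remaining strategies, none is strictly dominated by another pure strategy of the same player, so the elimination stops.
Surviving strategies — Firm A: {W, X}; Firm B: {L, CL}.

L, CL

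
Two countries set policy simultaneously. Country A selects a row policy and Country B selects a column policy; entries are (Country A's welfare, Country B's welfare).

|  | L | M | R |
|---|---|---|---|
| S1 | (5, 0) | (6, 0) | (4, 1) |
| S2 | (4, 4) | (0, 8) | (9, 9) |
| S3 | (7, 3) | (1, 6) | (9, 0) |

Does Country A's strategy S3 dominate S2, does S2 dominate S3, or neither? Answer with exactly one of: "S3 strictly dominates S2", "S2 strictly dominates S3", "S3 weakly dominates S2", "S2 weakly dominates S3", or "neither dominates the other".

S3's payoffs vs S2's, by Country B's action — L: 7>4, M: 1>0, R: 9=9.
S3 is at least as good everywhere and strictly better somewhere (tied only at R), so S3 weakly but not strictly dominates S2.

S3 weakly dominates S2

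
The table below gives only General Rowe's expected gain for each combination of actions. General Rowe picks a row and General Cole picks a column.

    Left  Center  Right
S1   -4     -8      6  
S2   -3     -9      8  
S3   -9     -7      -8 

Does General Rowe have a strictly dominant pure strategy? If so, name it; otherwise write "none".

none

S1 fails to dominate S2 at Left (-4<-3).
S2 fails to dominate S1 at Center (-9<-8).
S3 fails to dominate S1 at Left (-9<-4).
No single strategy dominates all the others.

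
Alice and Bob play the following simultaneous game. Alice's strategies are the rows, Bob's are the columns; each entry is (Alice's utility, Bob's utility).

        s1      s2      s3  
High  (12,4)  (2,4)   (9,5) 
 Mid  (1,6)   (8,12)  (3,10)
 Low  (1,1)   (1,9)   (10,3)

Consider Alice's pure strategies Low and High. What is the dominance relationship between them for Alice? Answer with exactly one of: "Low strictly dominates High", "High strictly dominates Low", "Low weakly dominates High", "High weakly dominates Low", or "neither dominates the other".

neither dominates the other

Low's payoffs vs High's, by Bob's action — s1: 1<12, s2: 1<2, s3: 10>9.
Low does better at s3 but worse at s1, s2; neither strategy dominates the other.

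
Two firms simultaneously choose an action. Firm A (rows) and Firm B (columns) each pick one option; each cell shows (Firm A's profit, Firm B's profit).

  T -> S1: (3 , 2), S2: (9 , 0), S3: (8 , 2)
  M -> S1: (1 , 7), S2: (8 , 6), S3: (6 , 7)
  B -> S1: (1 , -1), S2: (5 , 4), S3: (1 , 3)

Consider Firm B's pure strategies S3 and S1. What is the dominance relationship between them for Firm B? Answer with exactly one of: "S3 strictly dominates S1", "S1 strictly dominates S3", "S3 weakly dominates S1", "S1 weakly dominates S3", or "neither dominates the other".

S3 weakly dominates S1

Compare S3 to S1 across each choice by Firm A: T: 2=2, M: 7=7, B: 3>-1.
S3 is at least as good everywhere and strictly better somewhere (tied only at T, M), so S3 weakly but not strictly dominates S1.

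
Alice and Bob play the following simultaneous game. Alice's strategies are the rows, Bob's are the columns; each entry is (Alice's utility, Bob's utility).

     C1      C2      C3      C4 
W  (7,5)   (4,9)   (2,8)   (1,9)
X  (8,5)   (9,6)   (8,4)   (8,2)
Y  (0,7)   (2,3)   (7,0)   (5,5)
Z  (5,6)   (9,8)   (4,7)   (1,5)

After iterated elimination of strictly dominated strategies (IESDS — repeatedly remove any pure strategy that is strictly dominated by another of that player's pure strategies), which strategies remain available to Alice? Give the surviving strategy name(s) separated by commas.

For Alice, X strictly dominates W on the remaining columns (C1: 8>7, C2: 9>4, C3: 8>2, C4: 8>1); eliminate W.
Row Y is eliminated: X beats it against every remaining column (C1: 8>0, C2: 9>2, C3: 8>7, C4: 8>5).
Bob's strategy C1 is strictly dominated by C2 (X: 6>5, Z: 8>6) and is removed.
For Bob, C2 strictly dominates C3 on the remaining rows (X: 6>4, Z: 8>7); eliminate C3.
Bob's strategy C4 is strictly dominated by C2 (X: 6>2, Z: 8>5) and is removed.
Among the remaining strategies, none is strictly dominated by another pure strategy of the same player, so the elimination stops.
Surviving strategies — Alice: {X, Z}; Bob: {C2}.

X, Z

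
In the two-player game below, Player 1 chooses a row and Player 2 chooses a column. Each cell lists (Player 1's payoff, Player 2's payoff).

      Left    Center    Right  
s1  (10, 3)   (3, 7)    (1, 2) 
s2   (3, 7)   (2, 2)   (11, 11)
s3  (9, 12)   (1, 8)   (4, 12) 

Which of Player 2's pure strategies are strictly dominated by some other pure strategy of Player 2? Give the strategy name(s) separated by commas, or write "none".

none

Nothing dominates Left: Center at s2 (7>2); Right at s1 (3>2).
Center is not dominated — it holds its own against Left at s1 (7>3); Right at s1 (7>2).
Right: no other strategy beats it everywhere (Left at s2 (11>7); Center at s2 (11>2)).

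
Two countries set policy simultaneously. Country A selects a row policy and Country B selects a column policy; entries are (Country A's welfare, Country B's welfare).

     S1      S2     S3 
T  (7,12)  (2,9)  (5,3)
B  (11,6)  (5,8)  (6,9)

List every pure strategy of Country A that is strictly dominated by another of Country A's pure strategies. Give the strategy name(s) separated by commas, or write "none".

T

T is strictly dominated by B (S1: 11>7, S2: 5>2, S3: 6>5).
B is not dominated — it holds its own against T at S1 (11>7).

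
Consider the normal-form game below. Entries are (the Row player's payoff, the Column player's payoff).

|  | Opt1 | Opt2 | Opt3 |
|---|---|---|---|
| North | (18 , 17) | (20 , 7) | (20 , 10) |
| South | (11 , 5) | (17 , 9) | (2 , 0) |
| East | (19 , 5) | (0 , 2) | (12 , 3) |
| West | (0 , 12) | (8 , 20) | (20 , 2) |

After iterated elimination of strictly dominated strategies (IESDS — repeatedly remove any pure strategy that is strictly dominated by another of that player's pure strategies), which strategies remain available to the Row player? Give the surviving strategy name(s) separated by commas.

The Row player's strategy South is strictly dominated by North (Opt1: 18>11, Opt2: 20>17, Opt3: 20>2) and is removed.
For the Column player, Opt1 strictly dominates Opt3 on the remaining rows (North: 17>10, East: 5>3, West: 12>2); eliminate Opt3.
For the Row player, North strictly dominates West on the remaining columns (Opt1: 18>0, Opt2: 20>8); eliminate West.
For the Column player, Opt1 strictly dominates Opt2 on the remaining rows (North: 17>7, East: 5>2); eliminate Opt2.
For the Row player, East strictly dominates North on the remaining columns (Opt1: 19>18); eliminate North.
Among the remaining strategies, none is strictly dominated by another pure strategy of the same player, so the elimination stops.
Surviving strategies — the Row player: {East}; the Column player: {Opt1}.

East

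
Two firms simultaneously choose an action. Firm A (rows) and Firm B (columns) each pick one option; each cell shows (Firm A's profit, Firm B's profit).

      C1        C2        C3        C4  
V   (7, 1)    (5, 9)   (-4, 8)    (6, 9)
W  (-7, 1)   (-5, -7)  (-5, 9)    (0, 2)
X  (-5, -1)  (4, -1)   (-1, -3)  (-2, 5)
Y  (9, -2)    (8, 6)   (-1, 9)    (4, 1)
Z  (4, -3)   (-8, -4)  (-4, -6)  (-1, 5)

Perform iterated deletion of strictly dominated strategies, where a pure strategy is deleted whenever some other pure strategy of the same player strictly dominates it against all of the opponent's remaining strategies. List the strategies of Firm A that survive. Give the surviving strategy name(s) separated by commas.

V, X, Y

Firm A's strategy W is strictly dominated by V (C1: 7>-7, C2: 5>-5, C3: -4>-5, C4: 6>0) and is removed.
Row Z is eliminated: Y beats it against every remaining column (C1: 9>4, C2: 8>-8, C3: -1>-4, C4: 4>-1).
Firm B's strategy C1 is strictly dominated by C4 (V: 9>1, X: 5>-1, Y: 1>-2) and is removed.
Among the remaining strategies, none is strictly dominated by another pure strategy of the same player, so the elimination stops.
Surviving strategies — Firm A: {V, X, Y}; Firm B: {C2, C3, C4}.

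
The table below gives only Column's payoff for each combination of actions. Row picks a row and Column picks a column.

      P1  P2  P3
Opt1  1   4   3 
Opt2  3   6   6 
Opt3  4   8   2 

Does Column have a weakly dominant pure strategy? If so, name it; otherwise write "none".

P2

P2 vs P1: Opt1: 4>1, Opt2: 6>3, Opt3: 8>4.
P2 vs P3: Opt1: 4>3, Opt2: 6=6, Opt3: 8>2.
P2 is at least as good as every other strategy against every opponent action, so it is weakly dominant.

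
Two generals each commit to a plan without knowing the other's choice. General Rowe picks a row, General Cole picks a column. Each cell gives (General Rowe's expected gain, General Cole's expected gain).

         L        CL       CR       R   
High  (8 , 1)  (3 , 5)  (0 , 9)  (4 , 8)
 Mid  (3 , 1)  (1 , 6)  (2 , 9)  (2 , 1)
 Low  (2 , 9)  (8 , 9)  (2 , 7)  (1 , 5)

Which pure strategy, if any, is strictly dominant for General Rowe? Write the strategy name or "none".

High fails to dominate Mid at CR (0<2).
Mid fails to dominate High at L (3<8).
Low fails to dominate High at L (2<8).
No single strategy dominates all the others.

none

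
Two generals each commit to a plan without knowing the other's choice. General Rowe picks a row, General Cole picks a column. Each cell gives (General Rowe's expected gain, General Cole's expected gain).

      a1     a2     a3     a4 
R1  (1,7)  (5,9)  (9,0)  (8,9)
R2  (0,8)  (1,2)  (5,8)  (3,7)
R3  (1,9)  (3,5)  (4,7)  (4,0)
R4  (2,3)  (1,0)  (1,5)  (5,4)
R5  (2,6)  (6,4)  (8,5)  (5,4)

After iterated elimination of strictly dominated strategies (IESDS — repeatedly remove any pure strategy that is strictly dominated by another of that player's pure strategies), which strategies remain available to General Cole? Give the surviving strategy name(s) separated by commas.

a1, a2, a3, a4

Row R2 is eliminated: R1 beats it against every remaining column (a1: 1>0, a2: 5>1, a3: 9>5, a4: 8>3).
Row R3 is eliminated: R5 beats it against every remaining column (a1: 2>1, a2: 6>3, a3: 8>4, a4: 5>4).
Among the remaining strategies, none is strictly dominated by another pure strategy of the same player, so the elimination stops.
Surviving strategies — General Rowe: {R1, R4, R5}; General Cole: {a1, a2, a3, a4}.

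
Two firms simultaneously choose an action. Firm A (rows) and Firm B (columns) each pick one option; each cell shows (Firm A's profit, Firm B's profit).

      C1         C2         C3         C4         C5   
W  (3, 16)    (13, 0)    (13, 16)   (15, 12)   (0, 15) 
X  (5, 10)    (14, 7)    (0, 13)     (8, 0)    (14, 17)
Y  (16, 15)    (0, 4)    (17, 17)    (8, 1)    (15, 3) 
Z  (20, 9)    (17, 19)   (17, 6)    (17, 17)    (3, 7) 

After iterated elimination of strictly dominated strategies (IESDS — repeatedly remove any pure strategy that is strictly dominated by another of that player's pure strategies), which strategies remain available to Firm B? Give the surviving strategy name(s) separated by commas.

C1, C2, C3, C5

Row W is eliminated: Z beats it against every remaining column (C1: 20>3, C2: 17>13, C3: 17>13, C4: 17>15, C5: 3>0).
For Firm B, C2 strictly dominates C4 on the remaining rows (X: 7>0, Y: 4>1, Z: 19>17); eliminate C4.
Among the remaining strategies, none is strictly dominated by another pure strategy of the same player, so the elimination stops.
Surviving strategies — Firm A: {X, Y, Z}; Firm B: {C1, C2, C3, C5}.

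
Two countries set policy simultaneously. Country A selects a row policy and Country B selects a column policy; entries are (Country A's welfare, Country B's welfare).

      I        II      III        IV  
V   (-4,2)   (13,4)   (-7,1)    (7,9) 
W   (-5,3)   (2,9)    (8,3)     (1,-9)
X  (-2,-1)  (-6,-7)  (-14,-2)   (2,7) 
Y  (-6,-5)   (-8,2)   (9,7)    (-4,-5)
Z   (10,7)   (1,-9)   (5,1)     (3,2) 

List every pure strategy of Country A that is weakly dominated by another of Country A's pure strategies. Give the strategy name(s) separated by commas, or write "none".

X

V: no other strategy beats it everywhere (W at I (-4>-5); X at II (13>-6); Y at I (-4>-6); Z at II (13>1)).
W is not dominated — it holds its own against V at III (8>-7); X at II (2>-6); Y at I (-5>-6); Z at II (2>1).
Z weakly dominates X — I: 10>-2, II: 1>-6, III: 5>-14, IV: 3>2.
Y is not dominated — it holds its own against V at III (9>-7); W at III (9>8); X at III (9>-14); Z at III (9>5).
Z is not dominated — it holds its own against V at I (10>-4); W at I (10>-5); X at I (10>-2); Y at I (10>-6).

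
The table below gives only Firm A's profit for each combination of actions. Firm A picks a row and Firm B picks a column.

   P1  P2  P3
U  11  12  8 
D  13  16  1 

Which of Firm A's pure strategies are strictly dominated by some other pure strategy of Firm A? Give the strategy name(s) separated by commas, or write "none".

none

U: no other strategy beats it everywhere (D at P3 (8>1)).
Nothing dominates D: U at P1 (13>11).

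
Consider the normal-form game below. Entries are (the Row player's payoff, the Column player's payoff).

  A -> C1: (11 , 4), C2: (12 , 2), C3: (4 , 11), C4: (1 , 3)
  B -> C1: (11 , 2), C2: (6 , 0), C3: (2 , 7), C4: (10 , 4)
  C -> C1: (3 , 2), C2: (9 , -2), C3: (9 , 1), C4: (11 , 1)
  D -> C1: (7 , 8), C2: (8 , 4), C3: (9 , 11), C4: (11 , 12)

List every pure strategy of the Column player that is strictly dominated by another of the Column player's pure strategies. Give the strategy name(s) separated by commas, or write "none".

C2

C1: no other strategy beats it everywhere (C2 at A (4>2); C3 at C (2>1); C4 at A (4>3)).
C2 is strictly dominated by C1 (A: 4>2, B: 2>0, C: 2>-2, D: 8>4).
C3 is not dominated — it holds its own against C1 at A (11>4); C2 at A (11>2); C4 at A (11>3).
C4 is not dominated — it holds its own against C1 at B (4>2); C2 at A (3>2); C3 at C (1=1).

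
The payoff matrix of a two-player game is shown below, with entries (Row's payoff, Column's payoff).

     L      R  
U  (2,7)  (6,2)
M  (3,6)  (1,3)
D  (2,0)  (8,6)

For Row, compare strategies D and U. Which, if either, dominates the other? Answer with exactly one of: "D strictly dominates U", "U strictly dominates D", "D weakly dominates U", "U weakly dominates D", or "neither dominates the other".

D weakly dominates U

D's payoffs vs U's, by Column's action — L: 2=2, R: 8>6.
D is at least as good everywhere and strictly better somewhere (tied only at L), so D weakly but not strictly dominates U.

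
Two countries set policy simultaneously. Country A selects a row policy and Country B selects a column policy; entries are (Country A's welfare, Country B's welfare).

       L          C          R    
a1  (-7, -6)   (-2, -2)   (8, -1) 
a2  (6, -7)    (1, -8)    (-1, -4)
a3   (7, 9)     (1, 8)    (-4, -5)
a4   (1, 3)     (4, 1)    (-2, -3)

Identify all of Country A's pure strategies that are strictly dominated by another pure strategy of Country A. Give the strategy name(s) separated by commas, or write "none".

none

a1 is not dominated — it holds its own against a2 at R (8>-1); a3 at R (8>-4); a4 at R (8>-2).
a2 is not dominated — it holds its own against a1 at L (6>-7); a3 at C (1=1); a4 at L (6>1).
Nothing dominates a3: a1 at L (7>-7); a2 at L (7>6); a4 at L (7>1).
a4: no other strategy beats it everywhere (a1 at L (1>-7); a2 at C (4>1); a3 at C (4>1)).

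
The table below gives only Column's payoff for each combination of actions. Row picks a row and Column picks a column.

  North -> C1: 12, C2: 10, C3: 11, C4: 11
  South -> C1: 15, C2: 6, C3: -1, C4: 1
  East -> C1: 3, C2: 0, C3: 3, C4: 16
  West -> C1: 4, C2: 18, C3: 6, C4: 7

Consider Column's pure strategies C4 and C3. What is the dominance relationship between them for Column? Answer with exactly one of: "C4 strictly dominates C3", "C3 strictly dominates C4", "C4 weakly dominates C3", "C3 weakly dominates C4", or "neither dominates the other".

C4 weakly dominates C3

C4's payoffs vs C3's, by Row's action — North: 11=11, South: 1>-1, East: 16>3, West: 7>6.
C4 is at least as good everywhere and strictly better somewhere (tied only at North), so C4 weakly but not strictly dominates C3.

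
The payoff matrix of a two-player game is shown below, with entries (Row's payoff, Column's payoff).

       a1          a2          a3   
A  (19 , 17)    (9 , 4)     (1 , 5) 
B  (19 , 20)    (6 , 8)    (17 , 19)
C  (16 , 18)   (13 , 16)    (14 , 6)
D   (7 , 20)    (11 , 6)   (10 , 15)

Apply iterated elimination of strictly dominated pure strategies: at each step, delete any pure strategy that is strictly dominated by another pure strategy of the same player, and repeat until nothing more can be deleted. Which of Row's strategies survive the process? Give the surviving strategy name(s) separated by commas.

A, B

Row's strategy D is strictly dominated by C (a1: 16>7, a2: 13>11, a3: 14>10) and is removed.
Column a2 is eliminated: a1 beats it against every remaining row (A: 17>4, B: 20>8, C: 18>16).
Row C is eliminated: B beats it against every remaining column (a1: 19>16, a3: 17>14).
For Column, a1 strictly dominates a3 on the remaining rows (A: 17>5, B: 20>19); eliminate a3.
Among the remaining strategies, none is strictly dominated by another pure strategy of the same player, so the elimination stops.
Surviving strategies — Row: {A, B}; Column: {a1}.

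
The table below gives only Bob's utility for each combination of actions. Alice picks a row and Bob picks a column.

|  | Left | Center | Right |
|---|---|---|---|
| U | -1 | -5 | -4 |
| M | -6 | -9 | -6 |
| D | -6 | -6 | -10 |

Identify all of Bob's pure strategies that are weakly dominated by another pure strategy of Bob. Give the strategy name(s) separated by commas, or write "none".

Nothing dominates Left: Center at U (-1>-5); Right at U (-1>-4).
Left weakly dominates Center — U: -1>-5, M: -6>-9, D: -6=-6.
Right is weakly dominated by Left (U: -1>-4, M: -6=-6, D: -6>-10).

Center, Right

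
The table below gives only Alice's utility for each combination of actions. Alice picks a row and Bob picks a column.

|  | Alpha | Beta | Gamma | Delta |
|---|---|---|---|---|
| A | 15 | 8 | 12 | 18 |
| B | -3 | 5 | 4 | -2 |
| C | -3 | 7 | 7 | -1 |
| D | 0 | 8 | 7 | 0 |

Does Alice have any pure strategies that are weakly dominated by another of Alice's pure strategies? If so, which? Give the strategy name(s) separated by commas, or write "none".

B, C, D

A is not dominated — it holds its own against B at Alpha (15>-3); C at Alpha (15>-3); D at Alpha (15>0).
B is weakly dominated by A (Alpha: 15>-3, Beta: 8>5, Gamma: 12>4, Delta: 18>-2).
C: dominated, since A does at least as well everywhere (Alpha: 15>-3, Beta: 8>7, Gamma: 12>7, Delta: 18>-1).
A weakly dominates D — Alpha: 15>0, Beta: 8=8, Gamma: 12>7, Delta: 18>0.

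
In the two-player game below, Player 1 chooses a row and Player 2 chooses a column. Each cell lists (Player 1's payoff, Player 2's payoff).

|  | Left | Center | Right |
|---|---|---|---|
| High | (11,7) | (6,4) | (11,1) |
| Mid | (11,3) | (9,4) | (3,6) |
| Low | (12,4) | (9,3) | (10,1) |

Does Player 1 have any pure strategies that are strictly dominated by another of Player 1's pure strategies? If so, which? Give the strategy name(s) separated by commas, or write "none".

none

High: no other strategy beats it everywhere (Mid at Left (11=11); Low at Right (11>10)).
Nothing dominates Mid: High at Left (11=11); Low at Center (9=9).
Low: no other strategy beats it everywhere (High at Left (12>11); Mid at Left (12>11)).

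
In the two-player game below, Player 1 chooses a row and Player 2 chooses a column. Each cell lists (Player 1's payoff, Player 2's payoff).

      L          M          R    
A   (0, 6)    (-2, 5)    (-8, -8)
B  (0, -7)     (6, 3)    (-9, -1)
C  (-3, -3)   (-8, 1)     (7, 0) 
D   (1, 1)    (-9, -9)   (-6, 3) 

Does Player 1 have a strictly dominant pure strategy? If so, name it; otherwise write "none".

A fails to dominate B at L (0=0).
B fails to dominate A at L (0=0).
C fails to dominate A at L (-3<0).
D fails to dominate A at M (-9<-2).
No single strategy dominates all the others.

none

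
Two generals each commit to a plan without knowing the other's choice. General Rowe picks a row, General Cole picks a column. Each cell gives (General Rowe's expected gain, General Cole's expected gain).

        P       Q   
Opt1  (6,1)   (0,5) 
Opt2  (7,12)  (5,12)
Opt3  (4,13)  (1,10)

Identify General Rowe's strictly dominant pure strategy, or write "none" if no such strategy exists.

Opt2 vs Opt1: P: 7>6, Q: 5>0.
Opt2 vs Opt3: P: 7>4, Q: 5>1.
Opt2 strictly beats every other strategy against every opponent action, so it is strictly dominant.

Opt2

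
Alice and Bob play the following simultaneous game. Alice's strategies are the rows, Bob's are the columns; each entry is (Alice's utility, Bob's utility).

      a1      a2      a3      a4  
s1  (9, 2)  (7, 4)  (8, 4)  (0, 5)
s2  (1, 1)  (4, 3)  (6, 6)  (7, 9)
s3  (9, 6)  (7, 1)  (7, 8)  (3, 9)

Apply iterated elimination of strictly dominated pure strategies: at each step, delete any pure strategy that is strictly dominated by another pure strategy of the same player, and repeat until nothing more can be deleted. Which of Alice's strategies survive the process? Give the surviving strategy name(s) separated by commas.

Bob's strategy a1 is strictly dominated by a3 (s1: 4>2, s2: 6>1, s3: 8>6) and is removed.
Bob's strategy a2 is strictly dominated by a4 (s1: 5>4, s2: 9>3, s3: 9>1) and is removed.
Column a3 is eliminated: a4 beats it against every remaining row (s1: 5>4, s2: 9>6, s3: 9>8).
Row s1 is eliminated: s2 beats it against every remaining column (a4: 7>0).
For Alice, s2 strictly dominates s3 on the remaining columns (a4: 7>3); eliminate s3.
Among the remaining strategies, none is strictly dominated by another pure strategy of the same player, so the elimination stops.
Surviving strategies — Alice: {s2}; Bob: {a4}.

s2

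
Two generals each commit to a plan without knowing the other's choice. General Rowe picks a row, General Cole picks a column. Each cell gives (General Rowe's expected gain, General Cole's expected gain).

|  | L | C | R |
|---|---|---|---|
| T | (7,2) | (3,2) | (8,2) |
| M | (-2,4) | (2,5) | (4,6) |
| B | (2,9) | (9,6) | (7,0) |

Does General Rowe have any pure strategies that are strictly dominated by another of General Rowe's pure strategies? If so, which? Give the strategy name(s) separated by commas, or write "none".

M

T is not dominated — it holds its own against M at L (7>-2); B at L (7>2).
T strictly dominates M — L: 7>-2, C: 3>2, R: 8>4.
B: no other strategy beats it everywhere (T at C (9>3); M at L (2>-2)).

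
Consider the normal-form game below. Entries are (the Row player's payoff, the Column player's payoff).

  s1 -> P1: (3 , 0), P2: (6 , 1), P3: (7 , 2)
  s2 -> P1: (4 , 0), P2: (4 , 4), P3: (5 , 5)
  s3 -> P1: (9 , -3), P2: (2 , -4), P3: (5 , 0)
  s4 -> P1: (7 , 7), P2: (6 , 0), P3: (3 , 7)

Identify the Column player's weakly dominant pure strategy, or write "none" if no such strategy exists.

P3

P3 vs P1: s1: 2>0, s2: 5>0, s3: 0>-3, s4: 7=7.
P3 vs P2: s1: 2>1, s2: 5>4, s3: 0>-4, s4: 7>0.
P3 is at least as good as every other strategy against every opponent action, so it is weakly dominant.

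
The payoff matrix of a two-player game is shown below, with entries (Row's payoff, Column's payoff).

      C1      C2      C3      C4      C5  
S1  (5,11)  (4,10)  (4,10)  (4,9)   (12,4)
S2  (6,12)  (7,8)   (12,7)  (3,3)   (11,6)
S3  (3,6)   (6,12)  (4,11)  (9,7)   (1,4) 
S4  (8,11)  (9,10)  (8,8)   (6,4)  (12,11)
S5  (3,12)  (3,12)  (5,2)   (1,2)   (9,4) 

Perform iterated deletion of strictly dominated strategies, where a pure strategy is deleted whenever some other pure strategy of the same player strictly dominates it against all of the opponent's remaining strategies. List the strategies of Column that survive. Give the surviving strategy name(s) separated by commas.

C1, C5

For Row, S2 strictly dominates S5 on the remaining columns (C1: 6>3, C2: 7>3, C3: 12>5, C4: 3>1, C5: 11>9); eliminate S5.
Column's strategy C4 is strictly dominated by C2 (S1: 10>9, S2: 8>3, S3: 12>7, S4: 10>4) and is removed.
For Row, S2 strictly dominates S3 on the remaining columns (C1: 6>3, C2: 7>6, C3: 12>4, C5: 11>1); eliminate S3.
For Column, C1 strictly dominates C2 on the remaining rows (S1: 11>10, S2: 12>8, S4: 11>10); eliminate C2.
Column's strategy C3 is strictly dominated by C1 (S1: 11>10, S2: 12>7, S4: 11>8) and is removed.
Row's strategy S2 is strictly dominated by S4 (C1: 8>6, C5: 12>11) and is removed.
Among the remaining strategies, none is strictly dominated by another pure strategy of the same player, so the elimination stops.
Surviving strategies — Row: {S1, S4}; Column: {C1, C5}.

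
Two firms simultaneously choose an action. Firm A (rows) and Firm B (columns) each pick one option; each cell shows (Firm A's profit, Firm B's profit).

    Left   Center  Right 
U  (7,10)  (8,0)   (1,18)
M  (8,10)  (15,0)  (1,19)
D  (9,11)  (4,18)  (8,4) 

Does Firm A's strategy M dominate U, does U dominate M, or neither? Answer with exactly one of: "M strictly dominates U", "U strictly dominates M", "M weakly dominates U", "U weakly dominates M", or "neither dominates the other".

M weakly dominates U

Compare M to U across each opponent action: Left: 8>7, Center: 15>8, Right: 1=1.
M is at least as good everywhere and strictly better somewhere (tied only at Right), so M weakly but not strictly dominates U.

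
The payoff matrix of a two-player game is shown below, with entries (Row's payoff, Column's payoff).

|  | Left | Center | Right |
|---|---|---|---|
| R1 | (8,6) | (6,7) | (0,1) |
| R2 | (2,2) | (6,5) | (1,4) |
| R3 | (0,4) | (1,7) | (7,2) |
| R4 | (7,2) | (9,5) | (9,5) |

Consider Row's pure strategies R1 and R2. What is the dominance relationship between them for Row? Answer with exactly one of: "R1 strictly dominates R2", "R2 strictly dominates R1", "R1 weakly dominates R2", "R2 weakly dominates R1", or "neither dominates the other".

neither dominates the other

Compare R1 to R2 across each opponent action: Left: 8>2, Center: 6=6, Right: 0<1.
R1 does better at Left but worse at Right; neither strategy dominates the other.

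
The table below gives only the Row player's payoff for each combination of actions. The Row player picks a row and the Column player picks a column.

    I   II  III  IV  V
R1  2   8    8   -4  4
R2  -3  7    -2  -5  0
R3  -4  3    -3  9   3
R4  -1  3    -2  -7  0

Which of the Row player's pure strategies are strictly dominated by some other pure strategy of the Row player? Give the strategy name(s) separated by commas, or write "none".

R1 is not dominated — it holds its own against R2 at I (2>-3); R3 at I (2>-4); R4 at I (2>-1).
R1 strictly dominates R2 — I: 2>-3, II: 8>7, III: 8>-2, IV: -4>-5, V: 4>0.
R3 is not dominated — it holds its own against R1 at IV (9>-4); R2 at IV (9>-5); R4 at II (3=3).
R1 strictly dominates R4 — I: 2>-1, II: 8>3, III: 8>-2, IV: -4>-7, V: 4>0.

R2, R4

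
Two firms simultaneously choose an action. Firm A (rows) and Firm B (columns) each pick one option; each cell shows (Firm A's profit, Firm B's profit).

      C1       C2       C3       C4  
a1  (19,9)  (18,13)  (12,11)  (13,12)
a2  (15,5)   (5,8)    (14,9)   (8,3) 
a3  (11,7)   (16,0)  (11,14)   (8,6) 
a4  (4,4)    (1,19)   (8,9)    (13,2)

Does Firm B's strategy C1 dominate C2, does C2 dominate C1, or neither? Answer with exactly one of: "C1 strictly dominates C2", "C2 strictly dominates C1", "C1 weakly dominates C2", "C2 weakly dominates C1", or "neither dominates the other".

Compare C1 to C2 across each opponent action: a1: 9<13, a2: 5<8, a3: 7>0, a4: 4<19.
C1 does better at a3 but worse at a1, a2, a4; neither strategy dominates the other.

neither dominates the other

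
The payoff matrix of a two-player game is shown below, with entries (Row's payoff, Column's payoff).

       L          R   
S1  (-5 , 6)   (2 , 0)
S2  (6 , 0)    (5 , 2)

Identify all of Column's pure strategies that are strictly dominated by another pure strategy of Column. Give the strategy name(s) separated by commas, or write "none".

L: no other strategy beats it everywhere (R at S1 (6>0)).
R is not dominated — it holds its own against L at S2 (2>0).

none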